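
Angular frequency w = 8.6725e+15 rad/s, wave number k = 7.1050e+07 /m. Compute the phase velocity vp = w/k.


vp = w / k
= 8.6725e+15 / 7.1050e+07
= 1.2206e+08 m/s

1.2206e+08


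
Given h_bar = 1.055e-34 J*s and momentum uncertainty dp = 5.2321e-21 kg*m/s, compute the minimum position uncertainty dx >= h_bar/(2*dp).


dx = h_bar / (2 * dp)
= 1.055e-34 / (2 * 5.2321e-21)
= 1.055e-34 / 1.0464e-20
= 1.0082e-14 m

1.0082e-14


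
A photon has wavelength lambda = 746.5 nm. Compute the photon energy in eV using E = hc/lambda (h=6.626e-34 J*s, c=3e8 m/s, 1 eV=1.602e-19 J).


E = hc / lambda
= (6.626e-34)(3e8) / (746.5e-9)
= 1.9878e-25 / 7.4650e-07
= 2.6628e-19 J
Converting to eV: 2.6628e-19 / 1.602e-19
= 1.6622 eV

1.6622


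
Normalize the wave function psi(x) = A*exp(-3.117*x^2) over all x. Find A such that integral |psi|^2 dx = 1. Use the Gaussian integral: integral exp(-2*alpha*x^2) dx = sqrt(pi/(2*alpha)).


integral |psi|^2 dx = A^2 * sqrt(pi/(2*alpha)) = 1
A^2 = sqrt(2*alpha/pi)
= sqrt(2 * 3.117 / pi)
= 1.408667
A = sqrt(1.408667)
= 1.1869

1.1869


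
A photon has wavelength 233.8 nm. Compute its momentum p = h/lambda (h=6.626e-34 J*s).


p = h / lambda
= 6.626e-34 / (233.8e-9)
= 6.626e-34 / 2.3380e-07
= 2.8340e-27 kg*m/s

2.8340e-27


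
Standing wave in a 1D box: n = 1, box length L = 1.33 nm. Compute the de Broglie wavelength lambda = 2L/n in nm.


lambda = 2L / n
= 2 * 1.33 / 1
= 2.66 / 1
= 2.66 nm

2.66


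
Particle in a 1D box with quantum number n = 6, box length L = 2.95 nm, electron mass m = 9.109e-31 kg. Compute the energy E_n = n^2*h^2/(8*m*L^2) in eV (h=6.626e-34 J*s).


E = n^2 * h^2 / (8 * m * L^2)
= 6^2 * (6.626e-34)^2 / (8 * 9.109e-31 * (2.95e-9)^2)
= 36 * 4.3904e-67 / (8 * 9.109e-31 * 8.7025e-18)
= 2.4923e-19 J
= 1.5557 eV

1.5557


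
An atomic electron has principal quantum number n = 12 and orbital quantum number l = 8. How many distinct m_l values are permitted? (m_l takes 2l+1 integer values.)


m_l ranges from -l to +l in integer steps
So m_l goes from -8 to +8
Count = 2l + 1 = 2*8 + 1
= 17

17


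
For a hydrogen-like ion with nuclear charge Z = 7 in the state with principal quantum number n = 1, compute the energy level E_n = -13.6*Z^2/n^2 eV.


E_n = -13.6 * Z^2 / n^2
= -13.6 * 7^2 / 1^2
= -13.6 * 49 / 1
= -666.4 eV

-666.4


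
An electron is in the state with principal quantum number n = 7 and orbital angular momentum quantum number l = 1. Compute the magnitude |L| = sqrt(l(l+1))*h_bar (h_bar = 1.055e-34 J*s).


L = sqrt(l*(l+1)) * h_bar
= sqrt(1 * 2) * 1.055e-34
= sqrt(2) * 1.055e-34
= 1.4142 * 1.055e-34
= 1.4920e-34 J*s

1.4920e-34


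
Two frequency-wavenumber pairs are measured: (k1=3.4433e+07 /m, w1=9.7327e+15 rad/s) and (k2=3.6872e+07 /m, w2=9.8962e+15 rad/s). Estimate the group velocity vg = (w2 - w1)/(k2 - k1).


vg = (w2 - w1) / (k2 - k1)
= (9.8962e+15 - 9.7327e+15) / (3.6872e+07 - 3.4433e+07)
= 1.6350e+14 / 2.4390e+06
= 6.7036e+07 m/s

6.7036e+07


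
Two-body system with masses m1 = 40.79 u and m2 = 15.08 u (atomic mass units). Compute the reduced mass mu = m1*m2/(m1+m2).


mu = m1 * m2 / (m1 + m2)
= 40.79 * 15.08 / (40.79 + 15.08)
= 615.1132 / 55.87
= 11.0097 u

11.0097


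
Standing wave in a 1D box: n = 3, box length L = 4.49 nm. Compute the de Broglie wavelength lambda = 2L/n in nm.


lambda = 2L / n
= 2 * 4.49 / 3
= 8.98 / 3
= 2.9933 nm

2.9933


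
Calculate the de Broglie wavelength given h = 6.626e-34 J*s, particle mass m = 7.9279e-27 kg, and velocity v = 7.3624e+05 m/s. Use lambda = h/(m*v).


lambda = h / (m * v)
= 6.626e-34 / (7.9279e-27 * 7.3624e+05)
= 6.626e-34 / 5.8368e-21
= 1.1352e-13 m

1.1352e-13


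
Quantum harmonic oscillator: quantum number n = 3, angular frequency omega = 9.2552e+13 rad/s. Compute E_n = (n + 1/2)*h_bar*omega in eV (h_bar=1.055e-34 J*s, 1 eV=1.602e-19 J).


E = (n + 1/2) * h_bar * omega
= (3 + 0.5) * 1.055e-34 * 9.2552e+13
= 3.5 * 9.7642e-21
= 3.4175e-20 J
= 0.2133 eV

0.2133


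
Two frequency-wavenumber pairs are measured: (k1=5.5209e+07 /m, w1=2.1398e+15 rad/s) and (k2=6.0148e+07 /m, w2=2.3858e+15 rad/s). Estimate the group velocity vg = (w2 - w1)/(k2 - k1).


vg = (w2 - w1) / (k2 - k1)
= (2.3858e+15 - 2.1398e+15) / (6.0148e+07 - 5.5209e+07)
= 2.4600e+14 / 4.9390e+06
= 4.9808e+07 m/s

4.9808e+07


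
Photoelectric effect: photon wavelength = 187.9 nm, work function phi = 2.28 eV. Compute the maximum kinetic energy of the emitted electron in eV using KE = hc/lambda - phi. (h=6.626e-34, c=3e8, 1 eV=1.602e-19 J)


E_photon = hc / lambda
= (6.626e-34)(3e8) / (187.9e-9)
= 1.0579e-18 J
= 6.6036 eV
KE = E_photon - phi
= 6.6036 - 2.28
= 4.3236 eV

4.3236


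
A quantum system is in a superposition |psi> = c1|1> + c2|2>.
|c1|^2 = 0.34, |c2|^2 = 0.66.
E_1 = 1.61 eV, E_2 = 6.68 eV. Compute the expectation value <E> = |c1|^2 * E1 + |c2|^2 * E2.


<E> = |c1|^2 * E1 + |c2|^2 * E2
= 0.34 * 1.61 + 0.66 * 6.68
= 0.5474 + 4.4088
= 4.9562 eV

4.9562


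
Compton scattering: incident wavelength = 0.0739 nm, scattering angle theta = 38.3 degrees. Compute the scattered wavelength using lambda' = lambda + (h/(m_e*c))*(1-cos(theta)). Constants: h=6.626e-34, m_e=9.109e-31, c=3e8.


Compton wavelength: h/(m_e*c) = 2.4247e-12 m
d_lambda = 2.4247e-12 * (1 - cos(38.3 deg))
= 2.4247e-12 * 0.215224
= 5.2185e-13 m = 0.000522 nm
lambda' = 0.0739 + 0.000522
= 0.074422 nm

0.074422


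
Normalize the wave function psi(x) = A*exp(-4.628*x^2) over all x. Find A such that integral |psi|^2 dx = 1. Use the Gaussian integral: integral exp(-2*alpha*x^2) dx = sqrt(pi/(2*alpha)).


integral |psi|^2 dx = A^2 * sqrt(pi/(2*alpha)) = 1
A^2 = sqrt(2*alpha/pi)
= sqrt(2 * 4.628 / pi)
= 1.716472
A = sqrt(1.716472)
= 1.3101

1.3101


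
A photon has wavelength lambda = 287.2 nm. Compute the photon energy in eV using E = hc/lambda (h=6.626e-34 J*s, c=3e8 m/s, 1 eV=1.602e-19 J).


E = hc / lambda
= (6.626e-34)(3e8) / (287.2e-9)
= 1.9878e-25 / 2.8720e-07
= 6.9213e-19 J
Converting to eV: 6.9213e-19 / 1.602e-19
= 4.3204 eV

4.3204


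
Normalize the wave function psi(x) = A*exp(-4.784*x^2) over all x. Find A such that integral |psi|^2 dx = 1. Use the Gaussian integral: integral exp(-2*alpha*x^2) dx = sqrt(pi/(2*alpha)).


integral |psi|^2 dx = A^2 * sqrt(pi/(2*alpha)) = 1
A^2 = sqrt(2*alpha/pi)
= sqrt(2 * 4.784 / pi)
= 1.745162
A = sqrt(1.745162)
= 1.321

1.321


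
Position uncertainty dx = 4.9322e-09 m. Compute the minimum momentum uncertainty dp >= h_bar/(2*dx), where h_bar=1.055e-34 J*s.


dp = h_bar / (2 * dx)
= 1.055e-34 / (2 * 4.9322e-09)
= 1.055e-34 / 9.8644e-09
= 1.0695e-26 kg*m/s

1.0695e-26


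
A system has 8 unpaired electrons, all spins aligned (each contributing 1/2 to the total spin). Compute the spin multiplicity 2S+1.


Total spin S = N * (1/2) = 8 * 0.5 = 4.0
Spin multiplicity = 2S + 1
= 2 * 4.0 + 1
= 9

9


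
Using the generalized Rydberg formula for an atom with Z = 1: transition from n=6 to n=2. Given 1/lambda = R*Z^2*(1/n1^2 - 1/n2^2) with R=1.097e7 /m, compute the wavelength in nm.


1/lambda = R * Z^2 * (1/n1^2 - 1/n2^2)
= 1.097e7 * 1^2 * (1/2^2 - 1/6^2)
= 1.097e7 * 1 * (0.25 - 0.027778)
= 2.4378e+06 /m
lambda = 1 / 2.4378e+06
= 410.2097 nm

410.2097


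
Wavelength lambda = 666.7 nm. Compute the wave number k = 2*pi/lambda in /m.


k = 2 * pi / lambda
= 6.2832 / (666.7e-9)
= 6.2832 / 6.6670e-07
= 9.4243e+06 /m

9.4243e+06


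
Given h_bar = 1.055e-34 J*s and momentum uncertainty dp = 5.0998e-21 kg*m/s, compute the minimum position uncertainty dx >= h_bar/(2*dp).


dx = h_bar / (2 * dp)
= 1.055e-34 / (2 * 5.0998e-21)
= 1.055e-34 / 1.0200e-20
= 1.0344e-14 m

1.0344e-14


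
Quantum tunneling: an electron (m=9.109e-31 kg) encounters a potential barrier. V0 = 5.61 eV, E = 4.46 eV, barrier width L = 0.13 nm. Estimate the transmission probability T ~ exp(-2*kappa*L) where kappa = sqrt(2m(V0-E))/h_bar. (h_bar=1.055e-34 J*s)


V0 - E = 1.15 eV = 1.8423e-19 J
kappa = sqrt(2 * m * (V0-E)) / h_bar
= sqrt(2 * 9.109e-31 * 1.8423e-19) / 1.055e-34
= 5.4913e+09 /m
2*kappa*L = 2 * 5.4913e+09 * 0.13e-9
= 1.4277
T = exp(-1.4277) = 2.398486e-01

2.398486e-01


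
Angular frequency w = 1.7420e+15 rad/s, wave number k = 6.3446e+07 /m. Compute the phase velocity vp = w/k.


vp = w / k
= 1.7420e+15 / 6.3446e+07
= 2.7456e+07 m/s

2.7456e+07


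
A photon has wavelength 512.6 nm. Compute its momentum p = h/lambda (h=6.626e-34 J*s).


p = h / lambda
= 6.626e-34 / (512.6e-9)
= 6.626e-34 / 5.1260e-07
= 1.2926e-27 kg*m/s

1.2926e-27


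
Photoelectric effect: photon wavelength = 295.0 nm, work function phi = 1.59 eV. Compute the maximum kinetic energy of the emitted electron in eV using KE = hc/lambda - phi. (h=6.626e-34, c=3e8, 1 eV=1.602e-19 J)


E_photon = hc / lambda
= (6.626e-34)(3e8) / (295.0e-9)
= 6.7383e-19 J
= 4.2062 eV
KE = E_photon - phi
= 4.2062 - 1.59
= 2.6162 eV

2.6162


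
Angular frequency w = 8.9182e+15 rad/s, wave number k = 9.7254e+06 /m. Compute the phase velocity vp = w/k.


vp = w / k
= 8.9182e+15 / 9.7254e+06
= 9.1700e+08 m/s

9.1700e+08


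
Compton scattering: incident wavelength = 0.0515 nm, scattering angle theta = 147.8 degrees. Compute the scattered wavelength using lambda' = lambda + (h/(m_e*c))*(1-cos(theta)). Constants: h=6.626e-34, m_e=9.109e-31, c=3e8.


Compton wavelength: h/(m_e*c) = 2.4247e-12 m
d_lambda = 2.4247e-12 * (1 - cos(147.8 deg))
= 2.4247e-12 * 1.846193
= 4.4765e-12 m = 0.004476 nm
lambda' = 0.0515 + 0.004476
= 0.055976 nm

0.055976


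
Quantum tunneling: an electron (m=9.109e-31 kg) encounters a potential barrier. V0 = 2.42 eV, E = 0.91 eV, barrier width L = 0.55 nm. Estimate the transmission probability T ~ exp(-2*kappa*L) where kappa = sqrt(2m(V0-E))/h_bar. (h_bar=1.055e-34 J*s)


V0 - E = 1.51 eV = 2.4190e-19 J
kappa = sqrt(2 * m * (V0-E)) / h_bar
= sqrt(2 * 9.109e-31 * 2.4190e-19) / 1.055e-34
= 6.2924e+09 /m
2*kappa*L = 2 * 6.2924e+09 * 0.55e-9
= 6.9217
T = exp(-6.9217) = 9.861909e-04

9.861909e-04


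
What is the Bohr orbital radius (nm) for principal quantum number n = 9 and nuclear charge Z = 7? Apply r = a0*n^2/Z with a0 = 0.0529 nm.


r = a0 * n^2 / Z
= 0.0529 * 9^2 / 7
= 0.0529 * 81 / 7
= 0.6121 nm

0.6121


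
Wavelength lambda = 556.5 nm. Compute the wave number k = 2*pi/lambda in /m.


k = 2 * pi / lambda
= 6.2832 / (556.5e-9)
= 6.2832 / 5.5650e-07
= 1.1291e+07 /m

1.1291e+07


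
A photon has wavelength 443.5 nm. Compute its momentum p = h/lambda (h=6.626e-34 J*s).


p = h / lambda
= 6.626e-34 / (443.5e-9)
= 6.626e-34 / 4.4350e-07
= 1.4940e-27 kg*m/s

1.4940e-27


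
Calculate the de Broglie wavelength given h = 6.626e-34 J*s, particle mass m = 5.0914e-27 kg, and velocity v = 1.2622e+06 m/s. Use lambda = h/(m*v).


lambda = h / (m * v)
= 6.626e-34 / (5.0914e-27 * 1.2622e+06)
= 6.626e-34 / 6.4264e-21
= 1.0311e-13 m

1.0311e-13


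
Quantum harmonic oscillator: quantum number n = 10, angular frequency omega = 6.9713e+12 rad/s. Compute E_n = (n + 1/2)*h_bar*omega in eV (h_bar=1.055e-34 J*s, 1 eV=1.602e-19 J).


E = (n + 1/2) * h_bar * omega
= (10 + 0.5) * 1.055e-34 * 6.9713e+12
= 10.5 * 7.3547e-22
= 7.7225e-21 J
= 0.0482 eV

0.0482


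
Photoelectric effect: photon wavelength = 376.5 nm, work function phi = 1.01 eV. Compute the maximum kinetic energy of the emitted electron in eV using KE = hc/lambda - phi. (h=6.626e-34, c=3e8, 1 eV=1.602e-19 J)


E_photon = hc / lambda
= (6.626e-34)(3e8) / (376.5e-9)
= 5.2797e-19 J
= 3.2957 eV
KE = E_photon - phi
= 3.2957 - 1.01
= 2.2857 eV

2.2857


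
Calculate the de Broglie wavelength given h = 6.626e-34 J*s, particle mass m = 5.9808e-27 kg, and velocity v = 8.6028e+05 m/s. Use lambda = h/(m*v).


lambda = h / (m * v)
= 6.626e-34 / (5.9808e-27 * 8.6028e+05)
= 6.626e-34 / 5.1452e-21
= 1.2878e-13 m

1.2878e-13


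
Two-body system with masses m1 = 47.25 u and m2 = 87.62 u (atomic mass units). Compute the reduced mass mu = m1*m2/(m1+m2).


mu = m1 * m2 / (m1 + m2)
= 47.25 * 87.62 / (47.25 + 87.62)
= 4140.045 / 134.87
= 30.6966 u

30.6966


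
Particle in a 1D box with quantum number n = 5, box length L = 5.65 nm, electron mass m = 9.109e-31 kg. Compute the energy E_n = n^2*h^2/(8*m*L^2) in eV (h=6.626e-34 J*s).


E = n^2 * h^2 / (8 * m * L^2)
= 5^2 * (6.626e-34)^2 / (8 * 9.109e-31 * (5.65e-9)^2)
= 25 * 4.3904e-67 / (8 * 9.109e-31 * 3.1923e-17)
= 4.7183e-20 J
= 0.2945 eV

0.2945


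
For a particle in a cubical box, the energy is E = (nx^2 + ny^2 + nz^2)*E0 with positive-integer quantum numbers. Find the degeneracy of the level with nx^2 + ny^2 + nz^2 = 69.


Enumerate all (nx, ny, nz) with nx^2 + ny^2 + nz^2 = 69:
(1,2,8)
(1,8,2)
(2,1,8)
(2,4,7)
(2,7,4)
(2,8,1)
(4,2,7)
(4,7,2)
(7,2,4)
(7,4,2)
(8,1,2)
(8,2,1)
Total degeneracy = 12

12


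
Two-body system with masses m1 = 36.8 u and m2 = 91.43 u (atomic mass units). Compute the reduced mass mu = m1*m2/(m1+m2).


mu = m1 * m2 / (m1 + m2)
= 36.8 * 91.43 / (36.8 + 91.43)
= 3364.624 / 128.23
= 26.239 u

26.239


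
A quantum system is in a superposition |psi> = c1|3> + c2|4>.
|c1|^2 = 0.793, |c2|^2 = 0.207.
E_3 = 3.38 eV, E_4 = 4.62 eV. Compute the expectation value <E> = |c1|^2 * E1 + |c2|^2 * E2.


<E> = |c1|^2 * E1 + |c2|^2 * E2
= 0.793 * 3.38 + 0.207 * 4.62
= 2.6803 + 0.9563
= 3.6367 eV

3.6367


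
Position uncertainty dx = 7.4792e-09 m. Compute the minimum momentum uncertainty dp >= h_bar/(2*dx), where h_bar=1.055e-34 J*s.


dp = h_bar / (2 * dx)
= 1.055e-34 / (2 * 7.4792e-09)
= 1.055e-34 / 1.4958e-08
= 7.0529e-27 kg*m/s

7.0529e-27


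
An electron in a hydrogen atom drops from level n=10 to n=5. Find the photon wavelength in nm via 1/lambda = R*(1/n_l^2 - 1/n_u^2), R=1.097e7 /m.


1/lambda = R * (1/n_l^2 - 1/n_u^2)
= 1.097e7 * (1/5^2 - 1/10^2)
= 1.097e7 * (0.04 - 0.01)
= 1.097e7 * 0.03
= 3.2910e+05 /m
lambda = 1 / 3.2910e+05 = 3038.5901 nm

3038.5901


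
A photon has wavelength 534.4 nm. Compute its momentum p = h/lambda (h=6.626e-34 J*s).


p = h / lambda
= 6.626e-34 / (534.4e-9)
= 6.626e-34 / 5.3440e-07
= 1.2399e-27 kg*m/s

1.2399e-27


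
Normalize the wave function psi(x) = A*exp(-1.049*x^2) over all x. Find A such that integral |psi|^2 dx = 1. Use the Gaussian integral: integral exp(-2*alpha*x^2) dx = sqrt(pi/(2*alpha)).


integral |psi|^2 dx = A^2 * sqrt(pi/(2*alpha)) = 1
A^2 = sqrt(2*alpha/pi)
= sqrt(2 * 1.049 / pi)
= 0.817199
A = sqrt(0.817199)
= 0.904

0.904


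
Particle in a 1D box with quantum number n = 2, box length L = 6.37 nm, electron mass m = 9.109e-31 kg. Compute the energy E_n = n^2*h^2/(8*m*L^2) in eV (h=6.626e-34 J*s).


E = n^2 * h^2 / (8 * m * L^2)
= 2^2 * (6.626e-34)^2 / (8 * 9.109e-31 * (6.37e-9)^2)
= 4 * 4.3904e-67 / (8 * 9.109e-31 * 4.0577e-17)
= 5.9391e-21 J
= 0.0371 eV

0.0371


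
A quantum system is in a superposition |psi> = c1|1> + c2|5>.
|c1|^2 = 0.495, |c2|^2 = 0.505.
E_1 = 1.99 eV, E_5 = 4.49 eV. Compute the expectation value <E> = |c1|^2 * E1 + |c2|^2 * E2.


<E> = |c1|^2 * E1 + |c2|^2 * E2
= 0.495 * 1.99 + 0.505 * 4.49
= 0.985 + 2.2675
= 3.2525 eV

3.2525


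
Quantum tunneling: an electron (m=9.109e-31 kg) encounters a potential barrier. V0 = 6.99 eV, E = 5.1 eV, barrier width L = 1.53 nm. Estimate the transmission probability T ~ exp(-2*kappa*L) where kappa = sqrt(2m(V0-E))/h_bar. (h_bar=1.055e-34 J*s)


V0 - E = 1.89 eV = 3.0278e-19 J
kappa = sqrt(2 * m * (V0-E)) / h_bar
= sqrt(2 * 9.109e-31 * 3.0278e-19) / 1.055e-34
= 7.0398e+09 /m
2*kappa*L = 2 * 7.0398e+09 * 1.53e-9
= 21.5418
T = exp(-21.5418) = 4.410890e-10

4.410890e-10


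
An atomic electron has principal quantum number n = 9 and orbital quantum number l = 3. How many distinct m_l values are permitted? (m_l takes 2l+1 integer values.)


m_l ranges from -l to +l in integer steps
So m_l goes from -3 to +3
Count = 2l + 1 = 2*3 + 1
= 7

7


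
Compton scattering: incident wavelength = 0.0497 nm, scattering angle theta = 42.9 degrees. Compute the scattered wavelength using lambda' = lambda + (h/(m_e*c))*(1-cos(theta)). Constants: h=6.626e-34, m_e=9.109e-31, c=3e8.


Compton wavelength: h/(m_e*c) = 2.4247e-12 m
d_lambda = 2.4247e-12 * (1 - cos(42.9 deg))
= 2.4247e-12 * 0.267457
= 6.4851e-13 m = 0.000649 nm
lambda' = 0.0497 + 0.000649
= 0.050349 nm

0.050349


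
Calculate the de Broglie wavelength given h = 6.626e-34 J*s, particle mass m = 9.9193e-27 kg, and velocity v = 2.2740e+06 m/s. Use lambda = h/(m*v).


lambda = h / (m * v)
= 6.626e-34 / (9.9193e-27 * 2.2740e+06)
= 6.626e-34 / 2.2556e-20
= 2.9375e-14 m

2.9375e-14


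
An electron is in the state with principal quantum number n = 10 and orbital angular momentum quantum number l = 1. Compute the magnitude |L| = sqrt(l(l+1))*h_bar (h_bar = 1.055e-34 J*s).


L = sqrt(l*(l+1)) * h_bar
= sqrt(1 * 2) * 1.055e-34
= sqrt(2) * 1.055e-34
= 1.4142 * 1.055e-34
= 1.4920e-34 J*s

1.4920e-34


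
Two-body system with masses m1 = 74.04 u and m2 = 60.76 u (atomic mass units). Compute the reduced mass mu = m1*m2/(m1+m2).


mu = m1 * m2 / (m1 + m2)
= 74.04 * 60.76 / (74.04 + 60.76)
= 4498.6704 / 134.8
= 33.3729 u

33.3729


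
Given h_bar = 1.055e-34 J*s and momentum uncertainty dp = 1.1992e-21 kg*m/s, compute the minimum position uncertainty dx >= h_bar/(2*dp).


dx = h_bar / (2 * dp)
= 1.055e-34 / (2 * 1.1992e-21)
= 1.055e-34 / 2.3984e-21
= 4.3988e-14 m

4.3988e-14


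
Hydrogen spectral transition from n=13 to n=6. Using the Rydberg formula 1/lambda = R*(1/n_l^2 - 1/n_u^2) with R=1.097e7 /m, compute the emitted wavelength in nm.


1/lambda = R * (1/n_l^2 - 1/n_u^2)
= 1.097e7 * (1/6^2 - 1/13^2)
= 1.097e7 * (0.027778 - 0.005917)
= 1.097e7 * 0.021861
= 2.3981e+05 /m
lambda = 1 / 2.3981e+05 = 4169.9509 nm

4169.9509


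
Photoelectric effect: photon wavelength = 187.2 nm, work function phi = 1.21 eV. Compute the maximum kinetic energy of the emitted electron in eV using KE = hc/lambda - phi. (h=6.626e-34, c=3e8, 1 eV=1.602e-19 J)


E_photon = hc / lambda
= (6.626e-34)(3e8) / (187.2e-9)
= 1.0619e-18 J
= 6.6283 eV
KE = E_photon - phi
= 6.6283 - 1.21
= 5.4183 eV

5.4183


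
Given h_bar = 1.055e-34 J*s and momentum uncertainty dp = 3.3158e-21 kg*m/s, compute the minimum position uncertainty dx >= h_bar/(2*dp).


dx = h_bar / (2 * dp)
= 1.055e-34 / (2 * 3.3158e-21)
= 1.055e-34 / 6.6316e-21
= 1.5909e-14 m

1.5909e-14


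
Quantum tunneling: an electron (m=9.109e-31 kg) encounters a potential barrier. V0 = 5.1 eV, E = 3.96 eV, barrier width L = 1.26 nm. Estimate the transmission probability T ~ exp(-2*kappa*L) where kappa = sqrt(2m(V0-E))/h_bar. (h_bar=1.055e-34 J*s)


V0 - E = 1.14 eV = 1.8263e-19 J
kappa = sqrt(2 * m * (V0-E)) / h_bar
= sqrt(2 * 9.109e-31 * 1.8263e-19) / 1.055e-34
= 5.4674e+09 /m
2*kappa*L = 2 * 5.4674e+09 * 1.26e-9
= 13.7779
T = exp(-13.7779) = 1.038357e-06

1.038357e-06


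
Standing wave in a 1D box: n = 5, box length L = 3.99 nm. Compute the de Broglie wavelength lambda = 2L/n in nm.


lambda = 2L / n
= 2 * 3.99 / 5
= 7.98 / 5
= 1.596 nm

1.596


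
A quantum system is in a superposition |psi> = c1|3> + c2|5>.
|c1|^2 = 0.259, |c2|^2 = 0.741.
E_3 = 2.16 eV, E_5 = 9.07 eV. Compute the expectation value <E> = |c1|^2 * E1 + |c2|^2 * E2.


<E> = |c1|^2 * E1 + |c2|^2 * E2
= 0.259 * 2.16 + 0.741 * 9.07
= 0.5594 + 6.7209
= 7.2803 eV

7.2803


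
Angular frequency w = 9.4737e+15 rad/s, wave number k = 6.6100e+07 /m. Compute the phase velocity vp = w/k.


vp = w / k
= 9.4737e+15 / 6.6100e+07
= 1.4332e+08 m/s

1.4332e+08


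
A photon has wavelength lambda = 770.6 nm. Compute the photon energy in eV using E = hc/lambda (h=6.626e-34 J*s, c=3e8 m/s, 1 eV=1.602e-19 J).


E = hc / lambda
= (6.626e-34)(3e8) / (770.6e-9)
= 1.9878e-25 / 7.7060e-07
= 2.5795e-19 J
Converting to eV: 2.5795e-19 / 1.602e-19
= 1.6102 eV

1.6102


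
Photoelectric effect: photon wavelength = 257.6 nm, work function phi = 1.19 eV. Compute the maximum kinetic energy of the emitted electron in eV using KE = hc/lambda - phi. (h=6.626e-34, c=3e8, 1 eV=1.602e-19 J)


E_photon = hc / lambda
= (6.626e-34)(3e8) / (257.6e-9)
= 7.7166e-19 J
= 4.8169 eV
KE = E_photon - phi
= 4.8169 - 1.19
= 3.6269 eV

3.6269


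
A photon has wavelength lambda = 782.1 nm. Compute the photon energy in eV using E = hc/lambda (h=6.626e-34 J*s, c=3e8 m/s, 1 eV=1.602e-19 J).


E = hc / lambda
= (6.626e-34)(3e8) / (782.1e-9)
= 1.9878e-25 / 7.8210e-07
= 2.5416e-19 J
Converting to eV: 2.5416e-19 / 1.602e-19
= 1.5865 eV

1.5865


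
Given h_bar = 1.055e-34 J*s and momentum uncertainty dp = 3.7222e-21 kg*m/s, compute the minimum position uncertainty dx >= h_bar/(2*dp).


dx = h_bar / (2 * dp)
= 1.055e-34 / (2 * 3.7222e-21)
= 1.055e-34 / 7.4444e-21
= 1.4172e-14 m

1.4172e-14


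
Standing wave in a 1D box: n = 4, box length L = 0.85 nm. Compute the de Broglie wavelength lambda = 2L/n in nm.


lambda = 2L / n
= 2 * 0.85 / 4
= 1.7 / 4
= 0.425 nm

0.425


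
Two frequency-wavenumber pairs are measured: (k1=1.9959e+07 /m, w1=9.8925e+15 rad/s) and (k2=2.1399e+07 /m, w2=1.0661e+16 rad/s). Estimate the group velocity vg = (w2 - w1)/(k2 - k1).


vg = (w2 - w1) / (k2 - k1)
= (1.0661e+16 - 9.8925e+15) / (2.1399e+07 - 1.9959e+07)
= 7.6850e+14 / 1.4400e+06
= 5.3368e+08 m/s

5.3368e+08


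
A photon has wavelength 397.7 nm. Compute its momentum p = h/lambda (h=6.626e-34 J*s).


p = h / lambda
= 6.626e-34 / (397.7e-9)
= 6.626e-34 / 3.9770e-07
= 1.6661e-27 kg*m/s

1.6661e-27


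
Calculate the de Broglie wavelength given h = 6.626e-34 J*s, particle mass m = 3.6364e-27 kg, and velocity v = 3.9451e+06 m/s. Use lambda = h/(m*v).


lambda = h / (m * v)
= 6.626e-34 / (3.6364e-27 * 3.9451e+06)
= 6.626e-34 / 1.4346e-20
= 4.6187e-14 m

4.6187e-14


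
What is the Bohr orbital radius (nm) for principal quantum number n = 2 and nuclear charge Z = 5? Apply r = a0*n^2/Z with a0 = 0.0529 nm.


r = a0 * n^2 / Z
= 0.0529 * 2^2 / 5
= 0.0529 * 4 / 5
= 0.0423 nm

0.0423


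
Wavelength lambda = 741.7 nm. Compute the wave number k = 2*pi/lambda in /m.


k = 2 * pi / lambda
= 6.2832 / (741.7e-9)
= 6.2832 / 7.4170e-07
= 8.4713e+06 /m

8.4713e+06


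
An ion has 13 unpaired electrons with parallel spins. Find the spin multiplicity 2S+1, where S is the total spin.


Total spin S = N * (1/2) = 13 * 0.5 = 6.5
Spin multiplicity = 2S + 1
= 2 * 6.5 + 1
= 14

14


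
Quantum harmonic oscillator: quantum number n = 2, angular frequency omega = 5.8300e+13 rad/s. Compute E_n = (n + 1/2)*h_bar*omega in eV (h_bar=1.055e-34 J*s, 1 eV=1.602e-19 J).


E = (n + 1/2) * h_bar * omega
= (2 + 0.5) * 1.055e-34 * 5.8300e+13
= 2.5 * 6.1506e-21
= 1.5377e-20 J
= 0.096 eV

0.096


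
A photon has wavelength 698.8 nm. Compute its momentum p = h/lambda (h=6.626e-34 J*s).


p = h / lambda
= 6.626e-34 / (698.8e-9)
= 6.626e-34 / 6.9880e-07
= 9.4820e-28 kg*m/s

9.4820e-28


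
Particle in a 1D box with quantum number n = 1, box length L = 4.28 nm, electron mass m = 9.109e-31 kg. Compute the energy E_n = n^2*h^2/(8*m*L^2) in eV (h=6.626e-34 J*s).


E = n^2 * h^2 / (8 * m * L^2)
= 1^2 * (6.626e-34)^2 / (8 * 9.109e-31 * (4.28e-9)^2)
= 1 * 4.3904e-67 / (8 * 9.109e-31 * 1.8318e-17)
= 3.2889e-21 J
= 0.0205 eV

0.0205


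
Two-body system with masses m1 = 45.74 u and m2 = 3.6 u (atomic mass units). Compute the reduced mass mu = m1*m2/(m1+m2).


mu = m1 * m2 / (m1 + m2)
= 45.74 * 3.6 / (45.74 + 3.6)
= 164.664 / 49.34
= 3.3373 u

3.3373


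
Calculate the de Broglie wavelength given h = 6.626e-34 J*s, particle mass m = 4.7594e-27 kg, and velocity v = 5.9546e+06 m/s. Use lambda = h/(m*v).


lambda = h / (m * v)
= 6.626e-34 / (4.7594e-27 * 5.9546e+06)
= 6.626e-34 / 2.8340e-20
= 2.3380e-14 m

2.3380e-14


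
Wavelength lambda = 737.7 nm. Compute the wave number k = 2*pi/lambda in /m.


k = 2 * pi / lambda
= 6.2832 / (737.7e-9)
= 6.2832 / 7.3770e-07
= 8.5173e+06 /m

8.5173e+06


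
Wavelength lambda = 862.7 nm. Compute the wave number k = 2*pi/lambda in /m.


k = 2 * pi / lambda
= 6.2832 / (862.7e-9)
= 6.2832 / 8.6270e-07
= 7.2832e+06 /m

7.2832e+06


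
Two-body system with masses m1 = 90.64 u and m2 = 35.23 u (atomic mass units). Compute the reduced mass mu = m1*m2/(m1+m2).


mu = m1 * m2 / (m1 + m2)
= 90.64 * 35.23 / (90.64 + 35.23)
= 3193.2472 / 125.87
= 25.3694 u

25.3694


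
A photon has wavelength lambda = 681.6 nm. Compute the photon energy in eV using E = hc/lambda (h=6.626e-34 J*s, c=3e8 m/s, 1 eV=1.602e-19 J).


E = hc / lambda
= (6.626e-34)(3e8) / (681.6e-9)
= 1.9878e-25 / 6.8160e-07
= 2.9164e-19 J
Converting to eV: 2.9164e-19 / 1.602e-19
= 1.8205 eV

1.8205


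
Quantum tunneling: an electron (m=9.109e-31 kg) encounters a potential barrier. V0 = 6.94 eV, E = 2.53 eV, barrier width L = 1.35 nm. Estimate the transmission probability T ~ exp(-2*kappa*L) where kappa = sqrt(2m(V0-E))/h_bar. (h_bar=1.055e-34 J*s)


V0 - E = 4.41 eV = 7.0648e-19 J
kappa = sqrt(2 * m * (V0-E)) / h_bar
= sqrt(2 * 9.109e-31 * 7.0648e-19) / 1.055e-34
= 1.0753e+10 /m
2*kappa*L = 2 * 1.0753e+10 * 1.35e-9
= 29.0344
T = exp(-29.0344) = 2.457759e-13

2.457759e-13


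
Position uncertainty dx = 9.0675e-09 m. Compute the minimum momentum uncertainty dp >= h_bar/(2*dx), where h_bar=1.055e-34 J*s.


dp = h_bar / (2 * dx)
= 1.055e-34 / (2 * 9.0675e-09)
= 1.055e-34 / 1.8135e-08
= 5.8175e-27 kg*m/s

5.8175e-27


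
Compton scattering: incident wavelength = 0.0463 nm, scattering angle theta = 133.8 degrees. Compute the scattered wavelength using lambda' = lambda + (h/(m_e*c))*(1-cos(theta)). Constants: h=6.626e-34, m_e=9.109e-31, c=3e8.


Compton wavelength: h/(m_e*c) = 2.4247e-12 m
d_lambda = 2.4247e-12 * (1 - cos(133.8 deg))
= 2.4247e-12 * 1.692143
= 4.1030e-12 m = 0.004103 nm
lambda' = 0.0463 + 0.004103
= 0.050403 nm

0.050403


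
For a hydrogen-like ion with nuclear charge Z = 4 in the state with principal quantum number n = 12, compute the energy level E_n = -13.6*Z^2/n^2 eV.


E_n = -13.6 * Z^2 / n^2
= -13.6 * 4^2 / 12^2
= -13.6 * 16 / 144
= -1.5111 eV

-1.5111


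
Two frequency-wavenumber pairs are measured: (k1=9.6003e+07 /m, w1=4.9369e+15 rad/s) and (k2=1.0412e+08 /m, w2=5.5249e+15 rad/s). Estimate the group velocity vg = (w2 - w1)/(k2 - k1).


vg = (w2 - w1) / (k2 - k1)
= (5.5249e+15 - 4.9369e+15) / (1.0412e+08 - 9.6003e+07)
= 5.8800e+14 / 8.1170e+06
= 7.2441e+07 m/s

7.2441e+07


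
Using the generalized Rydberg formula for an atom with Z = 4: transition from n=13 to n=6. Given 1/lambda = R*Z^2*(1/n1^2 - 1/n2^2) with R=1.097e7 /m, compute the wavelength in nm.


1/lambda = R * Z^2 * (1/n1^2 - 1/n2^2)
= 1.097e7 * 4^2 * (1/6^2 - 1/13^2)
= 1.097e7 * 16 * (0.027778 - 0.005917)
= 3.8370e+06 /m
lambda = 1 / 3.8370e+06
= 260.6219 nm

260.6219


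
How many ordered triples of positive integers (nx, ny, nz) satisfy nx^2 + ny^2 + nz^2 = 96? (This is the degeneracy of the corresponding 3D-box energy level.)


Enumerate all (nx, ny, nz) with nx^2 + ny^2 + nz^2 = 96:
(4,4,8)
(4,8,4)
(8,4,4)
Total degeneracy = 3

3


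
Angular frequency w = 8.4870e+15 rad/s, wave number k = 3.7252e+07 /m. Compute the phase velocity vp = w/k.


vp = w / k
= 8.4870e+15 / 3.7252e+07
= 2.2783e+08 m/s

2.2783e+08


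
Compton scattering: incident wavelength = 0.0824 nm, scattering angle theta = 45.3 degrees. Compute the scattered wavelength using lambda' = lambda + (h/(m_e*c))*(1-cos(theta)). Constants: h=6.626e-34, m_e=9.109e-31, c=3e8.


Compton wavelength: h/(m_e*c) = 2.4247e-12 m
d_lambda = 2.4247e-12 * (1 - cos(45.3 deg))
= 2.4247e-12 * 0.296605
= 7.1918e-13 m = 0.000719 nm
lambda' = 0.0824 + 0.000719
= 0.083119 nm

0.083119


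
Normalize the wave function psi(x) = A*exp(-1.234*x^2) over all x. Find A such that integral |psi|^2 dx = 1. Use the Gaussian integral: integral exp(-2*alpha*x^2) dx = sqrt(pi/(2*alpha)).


integral |psi|^2 dx = A^2 * sqrt(pi/(2*alpha)) = 1
A^2 = sqrt(2*alpha/pi)
= sqrt(2 * 1.234 / pi)
= 0.886334
A = sqrt(0.886334)
= 0.9415

0.9415


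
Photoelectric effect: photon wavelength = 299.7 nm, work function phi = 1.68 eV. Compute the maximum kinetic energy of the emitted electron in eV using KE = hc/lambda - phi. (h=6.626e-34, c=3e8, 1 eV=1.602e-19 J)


E_photon = hc / lambda
= (6.626e-34)(3e8) / (299.7e-9)
= 6.6326e-19 J
= 4.1402 eV
KE = E_photon - phi
= 4.1402 - 1.68
= 2.4602 eV

2.4602


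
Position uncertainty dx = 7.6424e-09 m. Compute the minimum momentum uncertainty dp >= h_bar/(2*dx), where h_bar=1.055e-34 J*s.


dp = h_bar / (2 * dx)
= 1.055e-34 / (2 * 7.6424e-09)
= 1.055e-34 / 1.5285e-08
= 6.9023e-27 kg*m/s

6.9023e-27


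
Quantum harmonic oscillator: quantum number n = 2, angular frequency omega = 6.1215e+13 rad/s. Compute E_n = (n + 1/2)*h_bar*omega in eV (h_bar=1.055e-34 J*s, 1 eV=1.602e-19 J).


E = (n + 1/2) * h_bar * omega
= (2 + 0.5) * 1.055e-34 * 6.1215e+13
= 2.5 * 6.4582e-21
= 1.6145e-20 J
= 0.1008 eV

0.1008


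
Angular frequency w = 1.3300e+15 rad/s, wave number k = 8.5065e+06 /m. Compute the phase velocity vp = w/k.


vp = w / k
= 1.3300e+15 / 8.5065e+06
= 1.5635e+08 m/s

1.5635e+08


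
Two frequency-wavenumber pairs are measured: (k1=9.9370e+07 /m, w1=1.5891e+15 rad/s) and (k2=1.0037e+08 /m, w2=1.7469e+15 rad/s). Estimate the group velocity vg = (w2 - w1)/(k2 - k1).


vg = (w2 - w1) / (k2 - k1)
= (1.7469e+15 - 1.5891e+15) / (1.0037e+08 - 9.9370e+07)
= 1.5780e+14 / 1.0000e+06
= 1.5780e+08 m/s

1.5780e+08


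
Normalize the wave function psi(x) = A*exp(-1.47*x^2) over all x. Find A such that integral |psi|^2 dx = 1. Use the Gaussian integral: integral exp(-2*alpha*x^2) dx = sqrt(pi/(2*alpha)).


integral |psi|^2 dx = A^2 * sqrt(pi/(2*alpha)) = 1
A^2 = sqrt(2*alpha/pi)
= sqrt(2 * 1.47 / pi)
= 0.967384
A = sqrt(0.967384)
= 0.9836

0.9836


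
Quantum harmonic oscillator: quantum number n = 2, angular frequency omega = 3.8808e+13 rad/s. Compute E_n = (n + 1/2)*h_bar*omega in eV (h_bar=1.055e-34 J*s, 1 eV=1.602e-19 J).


E = (n + 1/2) * h_bar * omega
= (2 + 0.5) * 1.055e-34 * 3.8808e+13
= 2.5 * 4.0942e-21
= 1.0236e-20 J
= 0.0639 eV

0.0639


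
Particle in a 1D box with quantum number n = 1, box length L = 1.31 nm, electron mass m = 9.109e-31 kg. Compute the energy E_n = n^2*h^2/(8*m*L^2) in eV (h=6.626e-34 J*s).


E = n^2 * h^2 / (8 * m * L^2)
= 1^2 * (6.626e-34)^2 / (8 * 9.109e-31 * (1.31e-9)^2)
= 1 * 4.3904e-67 / (8 * 9.109e-31 * 1.7161e-18)
= 3.5107e-20 J
= 0.2191 eV

0.2191


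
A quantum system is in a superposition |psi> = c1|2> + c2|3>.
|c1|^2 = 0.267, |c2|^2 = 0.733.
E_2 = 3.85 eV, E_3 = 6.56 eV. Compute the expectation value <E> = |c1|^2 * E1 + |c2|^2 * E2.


<E> = |c1|^2 * E1 + |c2|^2 * E2
= 0.267 * 3.85 + 0.733 * 6.56
= 1.028 + 4.8085
= 5.8364 eV

5.8364


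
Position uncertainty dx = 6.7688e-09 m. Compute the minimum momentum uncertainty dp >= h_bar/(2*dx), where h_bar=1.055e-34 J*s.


dp = h_bar / (2 * dx)
= 1.055e-34 / (2 * 6.7688e-09)
= 1.055e-34 / 1.3538e-08
= 7.7931e-27 kg*m/s

7.7931e-27


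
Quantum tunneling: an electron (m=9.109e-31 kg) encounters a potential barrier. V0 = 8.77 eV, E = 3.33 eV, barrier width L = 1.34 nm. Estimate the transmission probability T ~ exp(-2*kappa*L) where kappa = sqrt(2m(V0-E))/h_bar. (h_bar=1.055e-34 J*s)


V0 - E = 5.44 eV = 8.7149e-19 J
kappa = sqrt(2 * m * (V0-E)) / h_bar
= sqrt(2 * 9.109e-31 * 8.7149e-19) / 1.055e-34
= 1.1943e+10 /m
2*kappa*L = 2 * 1.1943e+10 * 1.34e-9
= 32.0084
T = exp(-32.0084) = 1.255877e-14

1.255877e-14


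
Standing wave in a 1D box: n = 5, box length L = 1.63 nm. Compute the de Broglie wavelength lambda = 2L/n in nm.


lambda = 2L / n
= 2 * 1.63 / 5
= 3.26 / 5
= 0.652 nm

0.652


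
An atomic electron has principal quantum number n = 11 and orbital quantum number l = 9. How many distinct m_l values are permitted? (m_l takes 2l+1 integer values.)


m_l ranges from -l to +l in integer steps
So m_l goes from -9 to +9
Count = 2l + 1 = 2*9 + 1
= 19

19


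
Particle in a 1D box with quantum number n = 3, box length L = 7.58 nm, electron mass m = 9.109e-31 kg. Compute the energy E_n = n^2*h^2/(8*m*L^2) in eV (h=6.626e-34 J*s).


E = n^2 * h^2 / (8 * m * L^2)
= 3^2 * (6.626e-34)^2 / (8 * 9.109e-31 * (7.58e-9)^2)
= 9 * 4.3904e-67 / (8 * 9.109e-31 * 5.7456e-17)
= 9.4373e-21 J
= 0.0589 eV

0.0589


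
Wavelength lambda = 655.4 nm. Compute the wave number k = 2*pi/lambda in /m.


k = 2 * pi / lambda
= 6.2832 / (655.4e-9)
= 6.2832 / 6.5540e-07
= 9.5868e+06 /m

9.5868e+06


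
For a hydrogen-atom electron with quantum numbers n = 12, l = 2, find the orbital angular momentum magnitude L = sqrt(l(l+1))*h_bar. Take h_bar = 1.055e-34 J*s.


L = sqrt(l*(l+1)) * h_bar
= sqrt(2 * 3) * 1.055e-34
= sqrt(6) * 1.055e-34
= 2.4495 * 1.055e-34
= 2.5842e-34 J*s

2.5842e-34


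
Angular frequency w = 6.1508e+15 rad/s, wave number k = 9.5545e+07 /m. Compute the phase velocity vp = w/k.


vp = w / k
= 6.1508e+15 / 9.5545e+07
= 6.4376e+07 m/s

6.4376e+07


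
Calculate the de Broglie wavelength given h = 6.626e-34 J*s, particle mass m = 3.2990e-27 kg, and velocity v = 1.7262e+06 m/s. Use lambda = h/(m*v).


lambda = h / (m * v)
= 6.626e-34 / (3.2990e-27 * 1.7262e+06)
= 6.626e-34 / 5.6947e-21
= 1.1635e-13 m

1.1635e-13


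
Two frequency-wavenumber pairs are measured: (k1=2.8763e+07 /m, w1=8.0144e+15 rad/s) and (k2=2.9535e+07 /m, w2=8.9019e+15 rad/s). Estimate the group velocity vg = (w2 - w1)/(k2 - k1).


vg = (w2 - w1) / (k2 - k1)
= (8.9019e+15 - 8.0144e+15) / (2.9535e+07 - 2.8763e+07)
= 8.8750e+14 / 7.7200e+05
= 1.1496e+09 m/s

1.1496e+09


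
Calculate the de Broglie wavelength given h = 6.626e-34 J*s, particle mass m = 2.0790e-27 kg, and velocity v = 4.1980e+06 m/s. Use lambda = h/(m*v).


lambda = h / (m * v)
= 6.626e-34 / (2.0790e-27 * 4.1980e+06)
= 6.626e-34 / 8.7276e-21
= 7.5920e-14 m

7.5920e-14


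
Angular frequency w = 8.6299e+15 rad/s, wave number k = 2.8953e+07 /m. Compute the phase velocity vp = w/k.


vp = w / k
= 8.6299e+15 / 2.8953e+07
= 2.9807e+08 m/s

2.9807e+08


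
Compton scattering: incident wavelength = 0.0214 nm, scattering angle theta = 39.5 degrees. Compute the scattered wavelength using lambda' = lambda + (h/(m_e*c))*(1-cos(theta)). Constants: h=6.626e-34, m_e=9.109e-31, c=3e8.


Compton wavelength: h/(m_e*c) = 2.4247e-12 m
d_lambda = 2.4247e-12 * (1 - cos(39.5 deg))
= 2.4247e-12 * 0.228375
= 5.5374e-13 m = 0.000554 nm
lambda' = 0.0214 + 0.000554
= 0.021954 nm

0.021954


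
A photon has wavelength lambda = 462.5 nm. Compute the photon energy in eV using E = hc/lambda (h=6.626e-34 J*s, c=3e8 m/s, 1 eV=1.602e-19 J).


E = hc / lambda
= (6.626e-34)(3e8) / (462.5e-9)
= 1.9878e-25 / 4.6250e-07
= 4.2979e-19 J
Converting to eV: 4.2979e-19 / 1.602e-19
= 2.6829 eV

2.6829


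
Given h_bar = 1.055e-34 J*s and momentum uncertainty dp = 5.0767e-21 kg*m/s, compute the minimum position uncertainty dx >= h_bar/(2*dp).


dx = h_bar / (2 * dp)
= 1.055e-34 / (2 * 5.0767e-21)
= 1.055e-34 / 1.0153e-20
= 1.0391e-14 m

1.0391e-14


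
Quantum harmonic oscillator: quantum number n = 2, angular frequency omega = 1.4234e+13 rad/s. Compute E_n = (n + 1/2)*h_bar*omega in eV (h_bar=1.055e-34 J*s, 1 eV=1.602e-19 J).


E = (n + 1/2) * h_bar * omega
= (2 + 0.5) * 1.055e-34 * 1.4234e+13
= 2.5 * 1.5017e-21
= 3.7542e-21 J
= 0.0234 eV

0.0234


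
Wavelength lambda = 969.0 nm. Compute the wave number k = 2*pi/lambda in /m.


k = 2 * pi / lambda
= 6.2832 / (969.0e-9)
= 6.2832 / 9.6900e-07
= 6.4842e+06 /m

6.4842e+06


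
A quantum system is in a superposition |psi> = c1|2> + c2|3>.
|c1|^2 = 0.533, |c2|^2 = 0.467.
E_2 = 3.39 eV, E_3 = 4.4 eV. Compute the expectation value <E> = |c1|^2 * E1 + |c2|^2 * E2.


<E> = |c1|^2 * E1 + |c2|^2 * E2
= 0.533 * 3.39 + 0.467 * 4.4
= 1.8069 + 2.0548
= 3.8617 eV

3.8617


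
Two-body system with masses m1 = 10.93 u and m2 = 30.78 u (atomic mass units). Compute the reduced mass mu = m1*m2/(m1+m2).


mu = m1 * m2 / (m1 + m2)
= 10.93 * 30.78 / (10.93 + 30.78)
= 336.4254 / 41.71
= 8.0658 u

8.0658


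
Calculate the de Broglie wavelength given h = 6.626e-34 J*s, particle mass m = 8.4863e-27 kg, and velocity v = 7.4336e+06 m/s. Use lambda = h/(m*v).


lambda = h / (m * v)
= 6.626e-34 / (8.4863e-27 * 7.4336e+06)
= 6.626e-34 / 6.3084e-20
= 1.0503e-14 m

1.0503e-14


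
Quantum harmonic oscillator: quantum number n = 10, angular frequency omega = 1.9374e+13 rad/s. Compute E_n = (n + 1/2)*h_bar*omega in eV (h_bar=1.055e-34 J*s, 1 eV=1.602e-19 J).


E = (n + 1/2) * h_bar * omega
= (10 + 0.5) * 1.055e-34 * 1.9374e+13
= 10.5 * 2.0440e-21
= 2.1462e-20 J
= 0.134 eV

0.134


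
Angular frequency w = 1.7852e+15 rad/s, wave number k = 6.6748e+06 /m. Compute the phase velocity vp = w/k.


vp = w / k
= 1.7852e+15 / 6.6748e+06
= 2.6745e+08 m/s

2.6745e+08


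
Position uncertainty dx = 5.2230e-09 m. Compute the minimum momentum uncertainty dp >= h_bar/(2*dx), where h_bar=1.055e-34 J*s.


dp = h_bar / (2 * dx)
= 1.055e-34 / (2 * 5.2230e-09)
= 1.055e-34 / 1.0446e-08
= 1.0100e-26 kg*m/s

1.0100e-26


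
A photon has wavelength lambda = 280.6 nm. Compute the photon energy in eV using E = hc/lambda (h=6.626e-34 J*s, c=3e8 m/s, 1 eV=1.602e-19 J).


E = hc / lambda
= (6.626e-34)(3e8) / (280.6e-9)
= 1.9878e-25 / 2.8060e-07
= 7.0841e-19 J
Converting to eV: 7.0841e-19 / 1.602e-19
= 4.422 eV

4.422


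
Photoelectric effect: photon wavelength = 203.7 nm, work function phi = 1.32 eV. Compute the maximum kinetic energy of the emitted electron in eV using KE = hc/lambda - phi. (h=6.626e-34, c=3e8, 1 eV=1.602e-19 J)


E_photon = hc / lambda
= (6.626e-34)(3e8) / (203.7e-9)
= 9.7585e-19 J
= 6.0914 eV
KE = E_photon - phi
= 6.0914 - 1.32
= 4.7714 eV

4.7714


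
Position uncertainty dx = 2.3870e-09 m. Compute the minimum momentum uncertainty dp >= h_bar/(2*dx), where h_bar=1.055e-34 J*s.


dp = h_bar / (2 * dx)
= 1.055e-34 / (2 * 2.3870e-09)
= 1.055e-34 / 4.7740e-09
= 2.2099e-26 kg*m/s

2.2099e-26


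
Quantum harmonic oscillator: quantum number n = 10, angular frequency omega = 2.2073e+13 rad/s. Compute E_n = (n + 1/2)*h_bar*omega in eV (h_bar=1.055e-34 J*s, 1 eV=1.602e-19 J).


E = (n + 1/2) * h_bar * omega
= (10 + 0.5) * 1.055e-34 * 2.2073e+13
= 10.5 * 2.3287e-21
= 2.4451e-20 J
= 0.1526 eV

0.1526


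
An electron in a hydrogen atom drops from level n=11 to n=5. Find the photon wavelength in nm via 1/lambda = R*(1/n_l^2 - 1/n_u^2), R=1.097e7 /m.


1/lambda = R * (1/n_l^2 - 1/n_u^2)
= 1.097e7 * (1/5^2 - 1/11^2)
= 1.097e7 * (0.04 - 0.008264)
= 1.097e7 * 0.031736
= 3.4814e+05 /m
lambda = 1 / 3.4814e+05 = 2872.4172 nm

2872.4172


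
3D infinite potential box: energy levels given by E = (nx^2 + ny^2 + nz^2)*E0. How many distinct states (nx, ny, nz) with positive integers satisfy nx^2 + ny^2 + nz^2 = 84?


Enumerate all (nx, ny, nz) with nx^2 + ny^2 + nz^2 = 84:
(2,4,8)
(2,8,4)
(4,2,8)
(4,8,2)
(8,2,4)
(8,4,2)
Total degeneracy = 6

6


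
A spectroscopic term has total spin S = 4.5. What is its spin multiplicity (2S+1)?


Spin multiplicity = 2S + 1
= 2 * 4.5 + 1
= 9.0 + 1
= 10

10


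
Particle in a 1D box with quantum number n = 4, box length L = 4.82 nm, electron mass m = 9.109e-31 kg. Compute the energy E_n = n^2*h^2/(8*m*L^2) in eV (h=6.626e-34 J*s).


E = n^2 * h^2 / (8 * m * L^2)
= 4^2 * (6.626e-34)^2 / (8 * 9.109e-31 * (4.82e-9)^2)
= 16 * 4.3904e-67 / (8 * 9.109e-31 * 2.3232e-17)
= 4.1492e-20 J
= 0.259 eV

0.259


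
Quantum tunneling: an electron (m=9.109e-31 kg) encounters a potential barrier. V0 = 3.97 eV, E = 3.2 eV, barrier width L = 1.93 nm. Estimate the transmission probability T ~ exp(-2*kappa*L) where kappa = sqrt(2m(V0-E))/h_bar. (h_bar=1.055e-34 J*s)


V0 - E = 0.77 eV = 1.2335e-19 J
kappa = sqrt(2 * m * (V0-E)) / h_bar
= sqrt(2 * 9.109e-31 * 1.2335e-19) / 1.055e-34
= 4.4934e+09 /m
2*kappa*L = 2 * 4.4934e+09 * 1.93e-9
= 17.3445
T = exp(-17.3445) = 2.933451e-08

2.933451e-08
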